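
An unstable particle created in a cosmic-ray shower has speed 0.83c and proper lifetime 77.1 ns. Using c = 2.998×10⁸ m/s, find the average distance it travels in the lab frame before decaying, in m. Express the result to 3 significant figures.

γ = 1/√(1 − β²) = 1/√(1 − 0.6889) = 1/√0.3111 = 1/0.557763 = 1.7929.
Lab-frame lifetime: Δt = γτ = 1.7929 × 77.1 ns = 138.23 ns.
Distance: d = vΔt = 0.83 × 2.998×10⁸ m/s × 1.3823×10^-7 s = 34.4 m.

34.4 m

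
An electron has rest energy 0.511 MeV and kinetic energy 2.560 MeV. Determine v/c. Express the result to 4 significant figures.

K = (γ−1)mc², so γ = 1 + 2.560/0.511 = 6.0098.
Then v/c = √(1 − γ⁻²) = √(1 − 0.0276873) = √0.9723127 = 0.9861.

0.9861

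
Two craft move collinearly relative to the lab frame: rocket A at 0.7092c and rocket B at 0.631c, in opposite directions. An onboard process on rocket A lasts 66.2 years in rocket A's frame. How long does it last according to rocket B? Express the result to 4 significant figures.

The velocity of rocket A relative to rocket B is (0.7092 + 0.631)c / (1 + 0.7092×0.631) = 0.92587c; relative speed 0.92587c.
γ for this relative speed: γ = 1/√(1 − 0.857235) = 2.6466.
The clock on rocket A records proper time, so rocket B measures Δt = γΔτ = 2.6466 × 66.2 = 175.2 years.

175.2 years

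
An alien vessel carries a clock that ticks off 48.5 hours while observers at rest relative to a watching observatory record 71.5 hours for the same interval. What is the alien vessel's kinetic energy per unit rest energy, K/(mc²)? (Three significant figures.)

0.474

γ = Δt/Δτ = 71.5/48.5 = 1.47423.
Since K = (γ−1)mc², K/(mc²) = 1.47423 − 1 = 0.474.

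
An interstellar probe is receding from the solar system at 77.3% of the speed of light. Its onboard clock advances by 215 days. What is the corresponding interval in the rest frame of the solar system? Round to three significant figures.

339 days

With β = 0.773, γ = 1/√(1 − 0.773²) = 1/√0.402471 = 1.5763.
The onboard clock measures proper time, so the interval in the rest frame of the solar system is dilated: Δt = γ·Δτ = 1.5763 × 215 days = 339 days.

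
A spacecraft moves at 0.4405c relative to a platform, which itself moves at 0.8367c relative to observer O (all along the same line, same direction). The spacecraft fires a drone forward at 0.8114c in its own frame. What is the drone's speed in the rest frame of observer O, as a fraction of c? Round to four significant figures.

0.9928c

First combine the drone and spacecraft (S''→S'): u₁ = (0.8114 + 0.4405)/(1 + 0.8114×0.4405) = 1.2519/1.3574217 = 0.92226.
Then combine with the platform (S'→S): u = (0.92226 + 0.8367)/(1 + 0.92226×0.8367) = 1.75896/1.771654942 = 0.99283.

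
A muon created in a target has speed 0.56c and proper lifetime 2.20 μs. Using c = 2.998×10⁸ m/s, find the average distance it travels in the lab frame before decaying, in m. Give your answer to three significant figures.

Lorentz factor: γ = (1 − 0.3136)^(−1/2) = 1.207.
Lab-frame lifetime: Δt = γτ = 1.207 × 2.20 μs = 2.6554 μs.
Distance: d = vΔt = 0.56 × 2.998×10⁸ m/s × 2.6554×10^-6 s = 446 m.

446 m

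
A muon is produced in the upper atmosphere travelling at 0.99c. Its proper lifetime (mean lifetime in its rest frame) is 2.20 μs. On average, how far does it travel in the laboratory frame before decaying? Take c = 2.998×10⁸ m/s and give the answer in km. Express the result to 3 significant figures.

4.63 km

β² = 0.9801, so γ = 1/√0.0199 = 7.0888.
Lab-frame lifetime: Δt = γτ = 7.0888 × 2.20 μs = 15.595 μs.
Distance: d = vΔt = 0.99 × 2.998×10⁸ m/s × 1.5595×10^-5 s = 4630 m = 4.63 km.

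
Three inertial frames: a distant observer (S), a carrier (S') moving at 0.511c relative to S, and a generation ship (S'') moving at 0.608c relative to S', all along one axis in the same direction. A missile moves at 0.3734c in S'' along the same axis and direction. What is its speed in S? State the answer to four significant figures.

Apply u = (u'+v)/(1+u'v) twice. Missile in the carrier frame: (0.3734+0.608)/(1+0.3734·0.608) = 0.9814/1.2270272 = 0.79982c.
That velocity, transformed to the rest frame of a distant observer: (0.79982+0.511)/(1+0.79982·0.511) = 1.31082/1.40870802 = 0.93051c.

0.9305c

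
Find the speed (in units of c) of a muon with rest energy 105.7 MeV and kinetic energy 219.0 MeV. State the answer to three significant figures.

0.946c

γ = 1 + K/(mc²) = 1 + 219.0/105.7 = 3.0719.
β = √(1 − 1/γ²) = √(1 − 0.105971) = √0.894029 = 0.946.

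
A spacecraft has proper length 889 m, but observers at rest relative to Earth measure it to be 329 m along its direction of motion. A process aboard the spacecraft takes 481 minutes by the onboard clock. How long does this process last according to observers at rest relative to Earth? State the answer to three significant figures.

1300 minutes

γ = L₀/L = 889/329 = 2.70213.
The same γ dilates the second interval: 2.70213 × 481 minutes = 1300 minutes.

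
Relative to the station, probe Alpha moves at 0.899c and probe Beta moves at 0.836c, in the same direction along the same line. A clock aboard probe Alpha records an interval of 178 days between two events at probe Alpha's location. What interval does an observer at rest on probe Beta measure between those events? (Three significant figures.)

Speed of probe Alpha in probe Beta's frame: u = (v_A − v_B)/(1 − v_A v_B/c²) = (0.899 − 0.836)/(1 − 0.899×0.836) = 0.063/0.248436 = 0.25359; |u| = 0.25359c.
At |u| = 0.25359c, γ = (1 − 0.0643079)^(−1/2) = 1.0338.
The clock on probe Alpha records proper time, so probe Beta measures Δt = γΔτ = 1.0338 × 178 = 184 days.

184 days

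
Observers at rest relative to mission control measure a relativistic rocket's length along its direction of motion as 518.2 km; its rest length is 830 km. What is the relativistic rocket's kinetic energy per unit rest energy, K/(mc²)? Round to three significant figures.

Length contraction gives γ = L₀/L = 830/518.2 = 1.6017.
K/(mc²) = γ − 1 = 1.6017 − 1 = 0.602.

0.602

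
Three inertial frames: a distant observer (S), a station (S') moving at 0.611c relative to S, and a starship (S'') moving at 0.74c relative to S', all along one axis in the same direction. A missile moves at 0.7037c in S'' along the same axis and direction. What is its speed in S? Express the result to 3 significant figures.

0.988c

Apply u = (u'+v)/(1+u'v) twice. Missile in the station frame: (0.7037+0.74)/(1+0.7037·0.74) = 1.4437/1.520738 = 0.94934c.
That velocity, transformed to the rest frame of a distant observer: (0.94934+0.611)/(1+0.94934·0.611) = 1.56034/1.58004674 = 0.98753c.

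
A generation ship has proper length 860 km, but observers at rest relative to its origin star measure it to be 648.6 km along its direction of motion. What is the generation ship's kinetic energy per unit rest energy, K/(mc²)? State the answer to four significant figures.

From L = L₀/γ: γ = 860/648.6 = 1.32593.
Since K = (γ−1)mc², K/(mc²) = 1.32593 − 1 = 0.3259.

0.3259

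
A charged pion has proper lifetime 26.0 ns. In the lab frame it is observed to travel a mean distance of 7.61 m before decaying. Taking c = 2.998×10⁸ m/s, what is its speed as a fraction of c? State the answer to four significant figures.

d = βγcτ ⇒ βγ = d/(cτ) = 7.610 m / (7.7948 m) = 0.97629.
β = (βγ)/√(1+(βγ)²) = 0.97629/√1.953142 = 0.6986.

0.6986c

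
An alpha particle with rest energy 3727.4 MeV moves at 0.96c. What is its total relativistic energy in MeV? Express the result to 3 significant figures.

13300 MeV

β² = 0.9216, so γ = 1/√0.0784 = 3.5714.
Total energy: E = γmc² = 3.5714 × 3727.4 MeV = 13300 MeV.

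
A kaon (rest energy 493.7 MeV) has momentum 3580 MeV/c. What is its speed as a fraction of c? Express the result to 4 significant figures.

0.9906c

βγ = pc/(mc²) = 3580/493.7 = 7.2514.
Since γ² = 1 + (βγ)² = 53.5828, γ = √53.5828 = 7.32003, and β = (βγ)/γ = 7.2514/7.32003 = 0.9906.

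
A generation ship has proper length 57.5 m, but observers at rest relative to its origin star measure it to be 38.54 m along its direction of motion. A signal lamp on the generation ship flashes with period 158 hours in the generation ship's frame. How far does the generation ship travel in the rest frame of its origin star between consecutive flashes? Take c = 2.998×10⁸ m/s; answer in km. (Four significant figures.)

From L = L₀/γ: γ = 57.5/38.54 = 1.49196.
β = √(1 − 1/γ²) = 0.74213. Lab-frame period = γτ = 1.49196×158 hours = 235.73 hours. Distance = βc × γτ = 0.74213 × 2.998×10⁸ m/s × 848628 s = 1.8881×10^14 m = 1.888×10^11 km.

1.888×10^11 km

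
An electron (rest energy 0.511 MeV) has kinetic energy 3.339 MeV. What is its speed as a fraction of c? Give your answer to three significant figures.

K = (γ−1)mc², so γ = 1 + 3.339/0.511 = 7.5342.
Then v/c = √(1 − γ⁻²) = √(1 − 0.0176167) = √0.9823833 = 0.991.

0.991c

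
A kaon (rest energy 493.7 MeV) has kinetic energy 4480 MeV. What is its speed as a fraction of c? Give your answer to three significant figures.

K = (γ−1)mc², so γ = 1 + 4480/493.7 = 10.074.
Then v/c = √(1 − γ⁻²) = √(1 − 0.00985363) = √0.99014637 = 0.995.

0.995c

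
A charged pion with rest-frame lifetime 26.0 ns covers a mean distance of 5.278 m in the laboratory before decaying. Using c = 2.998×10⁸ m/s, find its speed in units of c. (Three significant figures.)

0.561c

Let x = d/(cτ) = 5.278 m / (2.998×10⁸ m/s × 2.600×10^-8 s) = 0.67712. Since d = βγcτ, x = βγ = β/√(1−β²).
Solving: β² = x²/(1+x²) = 0.458491/1.458491 = 0.31436, so β = 0.561.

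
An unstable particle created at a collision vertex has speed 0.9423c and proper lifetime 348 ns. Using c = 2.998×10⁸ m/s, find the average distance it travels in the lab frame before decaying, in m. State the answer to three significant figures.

294 m

With β = 0.9423, γ = 1/√(1 − 0.9423²) = 1/√0.11207071 = 2.9871.
Lab-frame lifetime: Δt = γτ = 2.9871 × 348 ns = 1039.5 ns.
Distance: d = vΔt = 0.9423 × 2.998×10⁸ m/s × 1.0395×10^-6 s = 294 m.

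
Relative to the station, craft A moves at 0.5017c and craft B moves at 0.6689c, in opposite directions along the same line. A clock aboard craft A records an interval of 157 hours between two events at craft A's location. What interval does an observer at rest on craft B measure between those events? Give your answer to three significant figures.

The velocity of craft A relative to craft B is (0.5017 + 0.6689)c / (1 + 0.5017×0.6689) = 0.87647c; relative speed 0.87647c.
γ for this relative speed: γ = 1/√(1 − 0.7682) = 2.077.
Craft A's interval is proper; time dilation gives Δt_B = γΔτ = 2.077 × 157 hours = 326 hours.

326 hours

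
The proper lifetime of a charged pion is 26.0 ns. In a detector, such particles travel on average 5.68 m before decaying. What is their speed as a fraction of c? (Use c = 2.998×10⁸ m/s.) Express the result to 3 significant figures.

Let x = d/(cτ) = 5.680 m / (2.998×10⁸ m/s × 2.600×10^-8 s) = 0.72869. Since d = βγcτ, x = βγ = β/√(1−β²).
Solving: β² = x²/(1+x²) = 0.530989/1.530989 = 0.346827, so β = 0.589.

0.589c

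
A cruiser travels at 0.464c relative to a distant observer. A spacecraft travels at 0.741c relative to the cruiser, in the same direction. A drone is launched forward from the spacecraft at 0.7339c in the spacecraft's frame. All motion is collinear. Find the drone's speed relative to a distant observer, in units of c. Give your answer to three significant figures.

0.983c

Compose velocities in two stages. Stage 1 (into S'): u₁ = (0.7339+0.741)/(1+0.7339×0.741) = 0.95536.
Stage 2 (into S): u = (0.95536+0.464)/(1+0.95536×0.464) = 0.98342, so the speed is 0.983c.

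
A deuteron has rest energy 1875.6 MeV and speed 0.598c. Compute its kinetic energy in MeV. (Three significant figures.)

Lorentz factor: γ = (1 − 0.357604)^(−1/2) = 1.24767.
Kinetic energy: K = (γ − 1)mc² = (1.24767 − 1) × 1875.6 MeV = 0.24767 × 1875.6 = 465 MeV.

465 MeV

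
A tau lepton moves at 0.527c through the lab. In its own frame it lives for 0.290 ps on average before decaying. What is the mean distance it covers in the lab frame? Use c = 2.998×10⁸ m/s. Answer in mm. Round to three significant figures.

Lorentz factor: γ = (1 − 0.277729)^(−1/2) = 1.1767.
Lab-frame lifetime: Δt = γτ = 1.1767 × 0.290 ps = 0.34124 ps.
Distance: d = vΔt = 0.527 × 2.998×10⁸ m/s × 3.4124×10^-13 s = 5.39×10^-5 m = 0.0539 mm.

0.0539 mm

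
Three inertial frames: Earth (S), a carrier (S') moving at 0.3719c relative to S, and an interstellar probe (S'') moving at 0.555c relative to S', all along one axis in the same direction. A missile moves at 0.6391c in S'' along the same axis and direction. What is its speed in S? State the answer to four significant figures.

0.9439c

First combine the missile and interstellar probe (S''→S'): u₁ = (0.6391 + 0.555)/(1 + 0.6391×0.555) = 1.1941/1.3547005 = 0.88145.
Then combine with the carrier (S'→S): u = (0.88145 + 0.3719)/(1 + 0.88145×0.3719) = 1.25335/1.327811255 = 0.94392.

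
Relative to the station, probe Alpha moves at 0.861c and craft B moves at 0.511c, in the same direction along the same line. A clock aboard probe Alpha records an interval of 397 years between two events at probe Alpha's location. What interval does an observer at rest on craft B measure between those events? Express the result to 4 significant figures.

508.6 years

The velocity of probe Alpha relative to craft B is (0.861 − 0.511)c / (1 − 0.861×0.511) = 0.62497c; relative speed 0.62497c.
At |u| = 0.62497c, γ = (1 − 0.390588)^(−1/2) = 1.281.
The clock on probe Alpha records proper time, so craft B measures Δt = γΔτ = 1.281 × 397 = 508.6 years.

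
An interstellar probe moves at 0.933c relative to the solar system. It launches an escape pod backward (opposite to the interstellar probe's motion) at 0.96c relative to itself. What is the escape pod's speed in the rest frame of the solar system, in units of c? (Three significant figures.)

0.259c

In units of c, u = (u' + v)/(1 + u'v) with u' = −0.96 and v = 0.933.
Numerator: −0.96 + 0.933 = −0.027. Denominator: 1 + (−0.96)(0.933) = 0.10432.
u = −0.027/0.10432 = −0.25882, so the speed is 0.259c.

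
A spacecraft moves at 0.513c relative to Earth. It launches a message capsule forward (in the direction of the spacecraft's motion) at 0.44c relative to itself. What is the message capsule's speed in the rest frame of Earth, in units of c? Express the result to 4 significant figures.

Relativistic velocity addition: u = (u' + v)/(1 + u'v/c²), with u' = 0.44c and v = 0.513c.
Numerator: 0.44 + 0.513 = 0.953. Denominator: 1 + (0.44)(0.513) = 1.22572.
u = 0.953/1.22572 = 0.7775, so the speed is 0.7775c.

0.7775c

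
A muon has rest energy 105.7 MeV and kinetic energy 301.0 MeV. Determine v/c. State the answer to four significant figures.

γ = 1 + K/(mc²) = 1 + 301.0/105.7 = 3.8477.
β = √(1 − 1/γ²) = √(1 − 0.0675457) = √0.9324543 = 0.9656.

0.9656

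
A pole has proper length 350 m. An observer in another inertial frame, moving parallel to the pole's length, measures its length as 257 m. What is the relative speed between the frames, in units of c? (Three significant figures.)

0.679c

Length contraction gives γ = L₀/L = 350/257 = 1.3619.
β = √(1 − 1/γ²) = √0.46085 = 0.679.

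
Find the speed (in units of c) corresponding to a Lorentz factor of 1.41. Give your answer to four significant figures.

0.7050c

β = √(1 − 1/γ²) = √(1 − 1/1.9881) = √0.497007 = 0.7050.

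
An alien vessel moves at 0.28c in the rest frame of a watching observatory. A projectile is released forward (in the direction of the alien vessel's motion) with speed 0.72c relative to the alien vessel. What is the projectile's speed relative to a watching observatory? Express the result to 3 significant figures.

0.832c

In units of c, u = (u' + v)/(1 + u'v) with u' = 0.72 and v = 0.28.
Numerator: 0.72 + 0.28 = 1. Denominator: 1 + (0.72)(0.28) = 1.2016.
u = 1/1.2016 = 0.83222, so the speed is 0.832c.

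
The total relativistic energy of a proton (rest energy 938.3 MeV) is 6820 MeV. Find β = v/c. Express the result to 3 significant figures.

0.990

Total energy E = γmc² gives γ = 6820/938.3 = 7.2685.
Hence β = √(1 − 1/γ²) = √(1 − 0.0189282) = √0.9810718 = 0.990.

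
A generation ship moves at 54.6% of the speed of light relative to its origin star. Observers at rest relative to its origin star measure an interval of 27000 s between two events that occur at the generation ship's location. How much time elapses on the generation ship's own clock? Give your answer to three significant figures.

22600 s

Lorentz factor: γ = (1 − 0.298116)^(−1/2) = 1.1936.
The generation ship's clock runs slow as seen from its origin star, so Δτ = Δt/γ = 27000/1.1936 = 22600 s.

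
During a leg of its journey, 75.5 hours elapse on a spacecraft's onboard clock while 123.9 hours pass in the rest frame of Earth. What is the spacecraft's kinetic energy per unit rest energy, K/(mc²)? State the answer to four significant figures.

0.6411

γ = Δt/Δτ = 123.9/75.5 = 1.64106.
K/(mc²) = γ − 1 = 1.64106 − 1 = 0.6411.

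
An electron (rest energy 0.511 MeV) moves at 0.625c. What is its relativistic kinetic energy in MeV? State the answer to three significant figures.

0.144 MeV

With β = 0.625, γ = 1/√(1 − 0.625²) = 1/√0.609375 = 1.28103.
Kinetic energy: K = (γ − 1)mc² = (1.28103 − 1) × 0.511 MeV = 0.28103 × 0.511 = 0.144 MeV.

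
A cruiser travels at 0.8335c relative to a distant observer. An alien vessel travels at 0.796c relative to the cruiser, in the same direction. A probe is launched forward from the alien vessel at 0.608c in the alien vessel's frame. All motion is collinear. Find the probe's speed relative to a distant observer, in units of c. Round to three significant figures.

Compose velocities in two stages. Stage 1 (into S'): u₁ = (0.608+0.796)/(1+0.608×0.796) = 0.94611.
Stage 2 (into S): u = (0.94611+0.8335)/(1+0.94611×0.8335) = 0.99498, so the speed is 0.995c.

0.995c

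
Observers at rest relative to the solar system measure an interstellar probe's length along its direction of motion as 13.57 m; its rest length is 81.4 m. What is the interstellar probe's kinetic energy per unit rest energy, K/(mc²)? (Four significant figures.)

4.999

γ = L₀/L = 81.4/13.57 = 5.99853.
Since K = (γ−1)mc², K/(mc²) = 5.99853 − 1 = 4.999.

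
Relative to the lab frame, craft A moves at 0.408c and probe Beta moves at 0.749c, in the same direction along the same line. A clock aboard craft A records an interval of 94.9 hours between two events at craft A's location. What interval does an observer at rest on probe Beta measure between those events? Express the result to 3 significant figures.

109 hours

Transform craft A's velocity into probe Beta's frame: (0.408 − 0.749)/(1 − 0.408·0.749) = −0.341/0.694408, so the relative speed is 0.49107c.
At |u| = 0.49107c, γ = (1 − 0.24115)^(−1/2) = 1.1479.
Craft A's interval is proper; time dilation gives Δt_B = γΔτ = 1.1479 × 94.9 hours = 109 hours.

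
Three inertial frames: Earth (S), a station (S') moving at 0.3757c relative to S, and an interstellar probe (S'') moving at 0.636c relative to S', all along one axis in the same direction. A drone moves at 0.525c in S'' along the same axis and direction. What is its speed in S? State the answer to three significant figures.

Compose velocities in two stages. Stage 1 (into S'): u₁ = (0.525+0.636)/(1+0.525×0.636) = 0.87038.
Stage 2 (into S): u = (0.87038+0.3757)/(1+0.87038×0.3757) = 0.93902, so the speed is 0.939c.

0.939c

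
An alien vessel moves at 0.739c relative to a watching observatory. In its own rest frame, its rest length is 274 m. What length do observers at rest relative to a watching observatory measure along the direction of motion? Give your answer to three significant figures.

β² = 0.546121, so γ = 1/√0.453879 = 1.4843.
Along the direction of motion the measured length is L₀/γ = 274/1.4843 = 185 m.

185 m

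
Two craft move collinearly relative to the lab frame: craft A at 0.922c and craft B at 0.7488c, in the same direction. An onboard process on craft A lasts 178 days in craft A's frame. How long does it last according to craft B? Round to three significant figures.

Transform craft A's velocity into craft B's frame: (0.922 − 0.7488)/(1 − 0.922·0.7488) = 0.1732/0.3096064, so the relative speed is 0.55942c.
At |u| = 0.55942c, γ = (1 − 0.312951)^(−1/2) = 1.2064.
The clock on craft A records proper time, so craft B measures Δt = γΔτ = 1.2064 × 178 = 215 days.

215 days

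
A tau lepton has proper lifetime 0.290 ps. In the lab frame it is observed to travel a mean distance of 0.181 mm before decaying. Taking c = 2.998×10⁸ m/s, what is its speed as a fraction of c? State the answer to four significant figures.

0.9014c

Lab distance = (lab lifetime)·v = γτ·βc, so βγ = d/(cτ) = 1.810×10^-4/(2.998×10⁸ × 2.900×10^-13) = 2.0818.
With βγ = 2.0818: γ² = 1 + (βγ)² = 5.33389, and β = (βγ)/γ = 2.0818/2.30952 = 0.9014.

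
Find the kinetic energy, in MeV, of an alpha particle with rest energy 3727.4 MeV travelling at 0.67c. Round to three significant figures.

1290 MeV

With β = 0.67, γ = 1/√(1 − 0.67²) = 1/√0.5511 = 1.34705.
Kinetic energy: K = (γ − 1)mc² = (1.34705 − 1) × 3727.4 MeV = 0.34705 × 3727.4 = 1290 MeV.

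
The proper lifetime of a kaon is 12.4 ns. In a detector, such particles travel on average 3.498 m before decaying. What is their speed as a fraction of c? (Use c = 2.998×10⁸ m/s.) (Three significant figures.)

0.685c

Lab distance = (lab lifetime)·v = γτ·βc, so βγ = d/(cτ) = 3.498/(2.998×10⁸ × 1.240×10^-8) = 0.94095.
With βγ = 0.94095: γ² = 1 + (βγ)² = 1.885387, and β = (βγ)/γ = 0.94095/1.37309 = 0.685.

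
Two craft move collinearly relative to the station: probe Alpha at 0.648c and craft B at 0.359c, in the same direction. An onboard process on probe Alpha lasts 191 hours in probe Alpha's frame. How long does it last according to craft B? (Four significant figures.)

206.2 hours

The velocity of probe Alpha relative to craft B is (0.648 − 0.359)c / (1 − 0.648×0.359) = 0.37661c; relative speed 0.37661c.
γ for this relative speed: γ = 1/√(1 − 0.141835) = 1.0795.
Probe Alpha's interval is proper; time dilation gives Δt_B = γΔτ = 1.0795 × 191 hours = 206.2 hours.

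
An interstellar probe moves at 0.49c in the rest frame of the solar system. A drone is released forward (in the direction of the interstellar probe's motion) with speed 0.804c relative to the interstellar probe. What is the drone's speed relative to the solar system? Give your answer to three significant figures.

0.928c

In units of c, u = (u' + v)/(1 + u'v) with u' = 0.804 and v = 0.49.
Numerator: 0.804 + 0.49 = 1.294. Denominator: 1 + (0.804)(0.49) = 1.39396.
u = 1.294/1.39396 = 0.92829, so the speed is 0.928c.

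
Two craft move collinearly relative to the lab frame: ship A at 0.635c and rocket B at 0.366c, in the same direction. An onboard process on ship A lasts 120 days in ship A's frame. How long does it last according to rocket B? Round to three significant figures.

The velocity of ship A relative to rocket B is (0.635 − 0.366)c / (1 − 0.635×0.366) = 0.35045c; relative speed 0.35045c.
γ for this relative speed: γ = 1/√(1 − 0.122815) = 1.0677.
The clock on ship A records proper time, so rocket B measures Δt = γΔτ = 1.0677 × 120 = 128 days.

128 days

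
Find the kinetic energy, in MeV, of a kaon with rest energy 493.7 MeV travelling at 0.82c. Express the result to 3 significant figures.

γ = 1/√(1 − β²) = 1/√(1 − 0.6724) = 1/√0.3276 = 1/0.572364 = 1.74714.
Kinetic energy: K = (γ − 1)mc² = (1.74714 − 1) × 493.7 MeV = 0.74714 × 493.7 = 369 MeV.

369 MeV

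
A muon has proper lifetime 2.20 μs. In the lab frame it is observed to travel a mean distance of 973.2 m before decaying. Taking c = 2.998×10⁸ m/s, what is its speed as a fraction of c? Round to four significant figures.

0.8278c

Lab distance = (lab lifetime)·v = γτ·βc, so βγ = d/(cτ) = 973.2/(2.998×10⁸ × 2.200×10^-6) = 1.4755.
With βγ = 1.4755: γ² = 1 + (βγ)² = 3.1771, and β = (βγ)/γ = 1.4755/1.78244 = 0.8278.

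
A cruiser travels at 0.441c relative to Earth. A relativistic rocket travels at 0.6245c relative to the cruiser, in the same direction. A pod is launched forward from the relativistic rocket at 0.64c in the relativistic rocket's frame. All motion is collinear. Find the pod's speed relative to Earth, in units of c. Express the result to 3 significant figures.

Apply u = (u'+v)/(1+u'v) twice. Pod in the cruiser frame: (0.64+0.6245)/(1+0.64·0.6245) = 1.2645/1.39968 = 0.90342c.
That velocity, transformed to the rest frame of Earth: (0.90342+0.441)/(1+0.90342·0.441) = 1.34442/1.39840822 = 0.96139c.

0.961c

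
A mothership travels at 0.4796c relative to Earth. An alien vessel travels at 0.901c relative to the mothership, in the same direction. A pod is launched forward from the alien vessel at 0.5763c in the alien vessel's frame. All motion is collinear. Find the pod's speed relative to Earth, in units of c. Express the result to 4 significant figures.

0.9902c

Apply u = (u'+v)/(1+u'v) twice. Pod in the mothership frame: (0.5763+0.901)/(1+0.5763·0.901) = 1.4773/1.5192463 = 0.97239c.
That velocity, transformed to the rest frame of Earth: (0.97239+0.4796)/(1+0.97239·0.4796) = 1.45199/1.466358244 = 0.9902c.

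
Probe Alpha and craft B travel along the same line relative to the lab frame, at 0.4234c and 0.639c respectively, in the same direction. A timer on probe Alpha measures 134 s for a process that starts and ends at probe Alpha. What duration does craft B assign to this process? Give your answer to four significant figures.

140.3 s

Speed of probe Alpha in craft B's frame: u = (v_A − v_B)/(1 − v_A v_B/c²) = (0.4234 − 0.639)/(1 − 0.4234×0.639) = −0.2156/0.7294474 = −0.29557; |u| = 0.29557c.
γ for this relative speed: γ = 1/√(1 − 0.0873616) = 1.0468.
Probe Alpha's interval is proper; time dilation gives Δt_B = γΔτ = 1.0468 × 134 s = 140.3 s.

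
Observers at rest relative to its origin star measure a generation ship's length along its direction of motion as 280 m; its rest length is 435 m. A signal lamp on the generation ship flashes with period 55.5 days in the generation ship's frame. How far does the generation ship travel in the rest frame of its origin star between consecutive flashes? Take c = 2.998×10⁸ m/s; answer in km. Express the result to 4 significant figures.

1.709×10^12 km

Length contraction gives γ = L₀/L = 435/280 = 1.55357.
β = √(1 − 1/γ²) = 0.7653. Lab-frame period = γτ = 1.55357×55.5 days = 86.223 days. Distance = βc × γτ = 0.7653 × 2.998×10⁸ m/s × 7449667.2 s = 1.7092×10^15 m = 1.709×10^12 km.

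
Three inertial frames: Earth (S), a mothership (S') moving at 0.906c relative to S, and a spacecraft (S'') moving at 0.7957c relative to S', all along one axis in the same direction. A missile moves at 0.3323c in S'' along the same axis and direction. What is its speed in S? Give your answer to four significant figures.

0.9944c

First combine the missile and spacecraft (S''→S'): u₁ = (0.3323 + 0.7957)/(1 + 0.3323×0.7957) = 1.128/1.26441111 = 0.89211.
Then combine with the mothership (S'→S): u = (0.89211 + 0.906)/(1 + 0.89211×0.906) = 1.79811/1.80825166 = 0.99439.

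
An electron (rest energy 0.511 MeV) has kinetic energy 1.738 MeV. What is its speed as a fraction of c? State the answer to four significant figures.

K = (γ−1)mc², so γ = 1 + 1.738/0.511 = 4.4012.
Then v/c = √(1 − γ⁻²) = √(1 − 0.0516247) = √0.9483753 = 0.9738.

0.9738c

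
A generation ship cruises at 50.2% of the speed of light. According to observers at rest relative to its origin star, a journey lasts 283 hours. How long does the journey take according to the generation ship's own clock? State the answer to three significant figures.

Lorentz factor: γ = (1 − 0.252004)^(−1/2) = 1.1562.
The generation ship's clock runs slow as seen from its origin star, so Δτ = Δt/γ = 283/1.1562 = 245 hours.

245 hours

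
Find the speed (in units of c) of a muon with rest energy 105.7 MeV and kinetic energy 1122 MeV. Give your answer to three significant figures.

γ = 1 + K/(mc²) = 1 + 1122/105.7 = 11.615.
β = √(1 − 1/γ²) = √(1 − 0.00741245) = √0.99258755 = 0.996.

0.996c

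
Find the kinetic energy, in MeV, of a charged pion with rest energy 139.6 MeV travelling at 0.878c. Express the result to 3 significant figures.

152 MeV

With β = 0.878, γ = 1/√(1 − 0.878²) = 1/√0.229116 = 2.0892.
Kinetic energy: K = (γ − 1)mc² = (2.0892 − 1) × 139.6 MeV = 1.0892 × 139.6 = 152 MeV.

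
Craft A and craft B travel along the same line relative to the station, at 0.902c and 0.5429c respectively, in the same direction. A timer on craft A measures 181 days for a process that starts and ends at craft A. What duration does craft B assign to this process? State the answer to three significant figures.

255 days

Speed of craft A in craft B's frame: u = (v_A − v_B)/(1 − v_A v_B/c²) = (0.902 − 0.5429)/(1 − 0.902×0.5429) = 0.3591/0.5103042 = 0.7037; |u| = 0.7037c.
γ for this relative speed: γ = 1/√(1 − 0.495194) = 1.4075.
Craft A's interval is proper; time dilation gives Δt_B = γΔτ = 1.4075 × 181 days = 255 days.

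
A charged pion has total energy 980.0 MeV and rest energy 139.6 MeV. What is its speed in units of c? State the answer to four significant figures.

0.9898c

γ = E/(mc²) = 980.0/139.6 = 7.0201.
β = √(1 − 1/γ²) = √(1 − 0.0202915) = √0.9797085 = 0.9898.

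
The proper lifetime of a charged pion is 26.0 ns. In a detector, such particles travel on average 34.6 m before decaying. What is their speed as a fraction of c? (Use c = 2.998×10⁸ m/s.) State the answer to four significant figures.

Lab distance = (lab lifetime)·v = γτ·βc, so βγ = d/(cτ) = 34.60/(2.998×10⁸ × 2.600×10^-8) = 4.4389.
With βγ = 4.4389: γ² = 1 + (βγ)² = 20.7038, and β = (βγ)/γ = 4.4389/4.55014 = 0.9756.

0.9756c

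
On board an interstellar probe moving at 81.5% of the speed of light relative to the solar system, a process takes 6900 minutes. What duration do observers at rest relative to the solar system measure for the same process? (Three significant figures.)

11900 minutes

With β = 0.815, γ = 1/√(1 − 0.815²) = 1/√0.335775 = 1.7257.
The onboard clock measures proper time, so the interval in the rest frame of the solar system is dilated: Δt = γ·Δτ = 1.7257 × 6900 minutes = 11900 minutes.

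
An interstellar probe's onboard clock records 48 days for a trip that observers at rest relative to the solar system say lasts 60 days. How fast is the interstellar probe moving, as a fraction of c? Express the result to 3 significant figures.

γ = Δt/Δτ = 60/48 = 1.25.
β = √(1 − 1/γ²) = √(1 − 0.64) = √0.36 = 0.600.

0.600c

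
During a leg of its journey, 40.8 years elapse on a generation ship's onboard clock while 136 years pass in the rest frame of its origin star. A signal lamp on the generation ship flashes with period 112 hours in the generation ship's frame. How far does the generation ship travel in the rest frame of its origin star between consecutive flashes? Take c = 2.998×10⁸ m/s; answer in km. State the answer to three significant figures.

γ = Δt/Δτ = 136/40.8 = 3.33333.
β = √(1 − 1/γ²) = 0.95394. Lab-frame period = γτ = 3.33333×112 hours = 373.33 hours. Distance = βc × γτ = 0.95394 × 2.998×10⁸ m/s × 1343988 s = 3.8437×10^14 m = 3.84×10^11 km.

3.84×10^11 km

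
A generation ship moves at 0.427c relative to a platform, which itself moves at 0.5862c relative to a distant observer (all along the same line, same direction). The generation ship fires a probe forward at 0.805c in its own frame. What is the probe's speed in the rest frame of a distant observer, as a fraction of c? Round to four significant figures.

0.9776c

Compose velocities in two stages. Stage 1 (into S'): u₁ = (0.805+0.427)/(1+0.805×0.427) = 0.91685.
Stage 2 (into S): u = (0.91685+0.5862)/(1+0.91685×0.5862) = 0.97762, so the speed is 0.9776c.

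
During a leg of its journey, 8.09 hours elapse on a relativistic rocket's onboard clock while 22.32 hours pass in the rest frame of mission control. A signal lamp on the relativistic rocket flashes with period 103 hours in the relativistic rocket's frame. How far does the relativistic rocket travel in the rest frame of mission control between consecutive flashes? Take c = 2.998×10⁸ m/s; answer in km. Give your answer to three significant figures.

The time-dilation ratio gives γ = 22.32/8.09 = 2.75896.
β = √(1 − 1/γ²) = 0.932. Lab-frame period = γτ = 2.75896×103 hours = 284.17 hours. Distance = βc × γτ = 0.932 × 2.998×10⁸ m/s × 1023012 s = 2.8584×10^14 m = 2.86×10^11 km.

2.86×10^11 km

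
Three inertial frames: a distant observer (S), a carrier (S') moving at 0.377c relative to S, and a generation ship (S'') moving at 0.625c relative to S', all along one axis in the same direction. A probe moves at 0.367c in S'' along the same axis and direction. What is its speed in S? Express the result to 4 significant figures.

Apply u = (u'+v)/(1+u'v) twice. Probe in the carrier frame: (0.367+0.625)/(1+0.367·0.625) = 0.992/1.229375 = 0.80691c.
That velocity, transformed to the rest frame of a distant observer: (0.80691+0.377)/(1+0.80691·0.377) = 1.18391/1.30420507 = 0.90776c.

0.9078c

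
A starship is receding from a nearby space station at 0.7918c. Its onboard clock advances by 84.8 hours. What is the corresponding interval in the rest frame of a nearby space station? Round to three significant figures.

139 hours

γ = 1/√(1 − β²) = 1/√(1 − 0.62694724) = 1/√0.37305276 = 1.6372.
The onboard clock measures proper time, so the interval in the rest frame of a nearby space station is dilated: Δt = γ·Δτ = 1.6372 × 84.8 hours = 139 hours.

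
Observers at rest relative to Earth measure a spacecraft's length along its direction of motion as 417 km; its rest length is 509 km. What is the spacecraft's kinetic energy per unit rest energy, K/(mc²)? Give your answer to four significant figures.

From L = L₀/γ: γ = 509/417 = 1.22062.
K/(mc²) = γ − 1 = 1.22062 − 1 = 0.2206.

0.2206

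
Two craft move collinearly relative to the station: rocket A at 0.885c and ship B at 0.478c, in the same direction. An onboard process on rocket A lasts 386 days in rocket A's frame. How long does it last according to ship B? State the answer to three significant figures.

545 days

Speed of rocket A in ship B's frame: u = (v_A − v_B)/(1 − v_A v_B/c²) = (0.885 − 0.478)/(1 − 0.885×0.478) = 0.407/0.57697 = 0.70541; |u| = 0.70541c.
γ for this relative speed: γ = 1/√(1 − 0.497603) = 1.4108.
The clock on rocket A records proper time, so ship B measures Δt = γΔτ = 1.4108 × 386 = 545 days.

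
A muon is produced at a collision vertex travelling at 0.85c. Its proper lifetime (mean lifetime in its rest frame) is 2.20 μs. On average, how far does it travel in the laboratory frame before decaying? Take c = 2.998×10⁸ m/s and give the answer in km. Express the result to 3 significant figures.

β² = 0.7225, so γ = 1/√0.2775 = 1.8983.
Lab-frame lifetime: Δt = γτ = 1.8983 × 2.20 μs = 4.1763 μs.
Distance: d = vΔt = 0.85 × 2.998×10⁸ m/s × 4.1763×10^-6 s = 1060 m = 1.06 km.

1.06 km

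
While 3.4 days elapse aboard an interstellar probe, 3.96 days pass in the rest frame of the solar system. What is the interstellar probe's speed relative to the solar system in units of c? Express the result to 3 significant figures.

γ = Δt/Δτ = 3.96/3.4 = 1.1647.
β = √(1 − 1/γ²) = √(1 − 0.737177) = √0.262823 = 0.513.

0.513c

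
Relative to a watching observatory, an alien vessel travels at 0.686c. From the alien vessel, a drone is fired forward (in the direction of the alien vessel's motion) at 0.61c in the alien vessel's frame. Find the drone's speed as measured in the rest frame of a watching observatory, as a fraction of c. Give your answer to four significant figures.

In units of c, u = (u' + v)/(1 + u'v) with u' = 0.61 and v = 0.686.
Numerator: 0.61 + 0.686 = 1.296. Denominator: 1 + (0.61)(0.686) = 1.41846.
u = 1.296/1.41846 = 0.91367, so the speed is 0.9137c.

0.9137c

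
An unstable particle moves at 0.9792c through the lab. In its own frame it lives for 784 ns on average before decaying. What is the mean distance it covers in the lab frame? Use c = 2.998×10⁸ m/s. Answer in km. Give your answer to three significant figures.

1.13 km

Lorentz factor: γ = (1 − 0.95883264)^(−1/2) = 4.9286.
Lab-frame lifetime: Δt = γτ = 4.9286 × 784 ns = 3864 ns.
Distance: d = vΔt = 0.9792 × 2.998×10⁸ m/s × 3.8640×10^-6 s = 1130 m = 1.13 km.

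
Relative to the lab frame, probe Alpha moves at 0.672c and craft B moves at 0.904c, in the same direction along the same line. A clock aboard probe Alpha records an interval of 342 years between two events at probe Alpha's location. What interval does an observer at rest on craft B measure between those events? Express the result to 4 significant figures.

424.0 years

The velocity of probe Alpha relative to craft B is (0.672 − 0.904)c / (1 − 0.672×0.904) = −0.59106c; relative speed 0.59106c.
At |u| = 0.59106c, γ = (1 − 0.349352)^(−1/2) = 1.2397.
The clock on probe Alpha records proper time, so craft B measures Δt = γΔτ = 1.2397 × 342 = 424.0 years.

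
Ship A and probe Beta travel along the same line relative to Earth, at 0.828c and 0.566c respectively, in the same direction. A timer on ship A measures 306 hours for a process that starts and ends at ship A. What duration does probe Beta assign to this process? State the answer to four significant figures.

351.7 hours

Speed of ship A in probe Beta's frame: u = (v_A − v_B)/(1 − v_A v_B/c²) = (0.828 − 0.566)/(1 − 0.828×0.566) = 0.262/0.531352 = 0.49308; |u| = 0.49308c.
γ for this relative speed: γ = 1/√(1 − 0.243128) = 1.1494.
Ship A's interval is proper; time dilation gives Δt_B = γΔτ = 1.1494 × 306 hours = 351.7 hours.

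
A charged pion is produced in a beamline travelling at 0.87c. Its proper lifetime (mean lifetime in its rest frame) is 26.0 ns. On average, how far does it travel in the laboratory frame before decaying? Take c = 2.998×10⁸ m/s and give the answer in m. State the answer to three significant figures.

γ = 1/√(1 − β²) = 1/√(1 − 0.7569) = 1/√0.2431 = 1/0.493052 = 2.0282.
Lab-frame lifetime: Δt = γτ = 2.0282 × 26.0 ns = 52.733 ns.
Distance: d = vΔt = 0.87 × 2.998×10⁸ m/s × 5.2733×10^-8 s = 13.8 m.

13.8 m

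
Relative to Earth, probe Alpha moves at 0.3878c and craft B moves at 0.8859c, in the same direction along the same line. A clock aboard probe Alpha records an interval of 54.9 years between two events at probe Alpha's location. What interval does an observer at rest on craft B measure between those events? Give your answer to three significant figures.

84.3 years

Speed of probe Alpha in craft B's frame: u = (v_A − v_B)/(1 − v_A v_B/c²) = (0.3878 − 0.8859)/(1 − 0.3878×0.8859) = −0.4981/0.65644798 = −0.75878; |u| = 0.75878c.
γ for this relative speed: γ = 1/√(1 − 0.575747) = 1.5353.
Probe Alpha's interval is proper; time dilation gives Δt_B = γΔτ = 1.5353 × 54.9 years = 84.3 years.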